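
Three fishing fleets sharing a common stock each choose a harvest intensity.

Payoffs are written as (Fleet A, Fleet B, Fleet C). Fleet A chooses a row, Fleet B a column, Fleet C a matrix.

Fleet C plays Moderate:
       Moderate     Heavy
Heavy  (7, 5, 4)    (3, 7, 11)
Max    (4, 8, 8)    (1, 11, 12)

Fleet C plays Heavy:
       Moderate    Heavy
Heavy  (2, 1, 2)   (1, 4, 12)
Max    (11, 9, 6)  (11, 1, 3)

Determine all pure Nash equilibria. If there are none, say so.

This game has no pure Nash equilibrium.

(Heavy, Moderate, Moderate): Fleet B can switch to Heavy (5 → 7). Not NE.
(Heavy, Moderate, Heavy): Fleet A can switch to Max (2 → 11). Not NE.
(Heavy, Heavy, Moderate): Fleet C can switch to Heavy (11 → 12). Not NE.
(Heavy, Heavy, Heavy): Fleet A can switch to Max (1 → 11). Not NE.
(Max, Moderate, Moderate): Fleet A can switch to Heavy (4 → 7). Not NE.
(Max, Moderate, Heavy): Fleet C can switch to Moderate (6 → 8). Not NE.
(Max, Heavy, Moderate): Fleet A can switch to Heavy (1 → 3). Not NE.
(Max, Heavy, Heavy): Fleet B can switch to Moderate (1 → 9). Not NE.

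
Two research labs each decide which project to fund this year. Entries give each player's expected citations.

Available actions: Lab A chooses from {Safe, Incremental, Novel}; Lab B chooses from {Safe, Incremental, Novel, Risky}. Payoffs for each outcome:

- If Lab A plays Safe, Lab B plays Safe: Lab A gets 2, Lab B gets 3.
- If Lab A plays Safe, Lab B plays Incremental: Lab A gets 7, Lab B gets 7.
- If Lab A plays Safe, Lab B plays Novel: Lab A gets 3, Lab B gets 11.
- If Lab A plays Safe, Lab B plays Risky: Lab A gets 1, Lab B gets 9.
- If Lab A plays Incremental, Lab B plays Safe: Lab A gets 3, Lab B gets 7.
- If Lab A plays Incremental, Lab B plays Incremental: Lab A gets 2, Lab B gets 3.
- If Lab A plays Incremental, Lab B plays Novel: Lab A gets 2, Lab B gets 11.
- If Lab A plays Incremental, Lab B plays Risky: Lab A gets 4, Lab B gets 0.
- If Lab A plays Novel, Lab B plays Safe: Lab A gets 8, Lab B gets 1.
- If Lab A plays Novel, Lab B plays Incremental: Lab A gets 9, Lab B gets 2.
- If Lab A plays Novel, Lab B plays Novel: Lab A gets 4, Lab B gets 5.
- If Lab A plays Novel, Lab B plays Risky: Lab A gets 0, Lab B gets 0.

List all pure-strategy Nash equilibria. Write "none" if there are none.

Check each profile: it is a Nash equilibrium iff no player can strictly gain by switching unilaterally.
(Safe, Safe): Lab A can switch to Incremental (2 → 3). Not NE.
(Safe, Incremental): Lab A can switch to Novel (7 → 9). Not NE.
(Safe, Novel): Lab A can switch to Novel (3 → 4). Not NE.
(Safe, Risky): Lab A can switch to Incremental (1 → 4). Not NE.
(Incremental, Safe): Lab A can switch to Novel (3 → 8). Not NE.
(Incremental, Incremental): Lab A can switch to Safe (2 → 7). Not NE.
(Novel, Novel): Lab A gets 4, best alternative 3; Lab B gets 5, best alternative 2. No profitable deviation — NE.
(The remaining 5 profiles each have a profitable deviation by the same check.)

(Novel, Novel)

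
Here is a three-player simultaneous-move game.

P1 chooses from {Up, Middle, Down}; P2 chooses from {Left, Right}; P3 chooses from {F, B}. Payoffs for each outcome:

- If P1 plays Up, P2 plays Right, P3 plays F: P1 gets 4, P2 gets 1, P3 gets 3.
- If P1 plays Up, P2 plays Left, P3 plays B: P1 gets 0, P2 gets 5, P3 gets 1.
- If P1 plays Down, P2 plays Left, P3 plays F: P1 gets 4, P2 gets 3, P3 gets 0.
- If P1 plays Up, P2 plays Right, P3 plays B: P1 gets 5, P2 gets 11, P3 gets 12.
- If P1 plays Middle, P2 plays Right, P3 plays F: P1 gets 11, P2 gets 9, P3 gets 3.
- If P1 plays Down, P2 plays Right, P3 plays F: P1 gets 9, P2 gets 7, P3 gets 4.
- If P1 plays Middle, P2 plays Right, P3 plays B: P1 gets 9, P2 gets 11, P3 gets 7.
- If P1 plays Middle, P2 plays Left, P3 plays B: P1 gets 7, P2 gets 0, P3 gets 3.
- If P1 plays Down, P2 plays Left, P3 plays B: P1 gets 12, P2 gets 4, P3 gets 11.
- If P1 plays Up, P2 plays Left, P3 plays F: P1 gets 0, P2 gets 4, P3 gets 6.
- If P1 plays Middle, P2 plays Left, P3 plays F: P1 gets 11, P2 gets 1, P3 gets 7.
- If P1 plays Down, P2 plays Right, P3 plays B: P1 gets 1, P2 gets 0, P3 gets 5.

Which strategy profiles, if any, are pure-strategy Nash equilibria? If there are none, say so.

For each player, find the best response to each opponent profile; mutual best responses are the pure NE.
P1 against (Left, F): payoffs 0, 11, 4 → best response Middle.
P1 against (Left, B): payoffs 0, 7, 12 → best response Down.
P1 against (Right, F): payoffs 4, 11, 9 → best response Middle.
P1 against (Right, B): payoffs 5, 9, 1 → best response Middle.
P2 against (Up, F): payoffs 4, 1 → best response Left.
P2 against (Up, B): payoffs 5, 11 → best response Right.
P2 against (Middle, F): payoffs 1, 9 → best response Right.
P2 against (Middle, B): payoffs 0, 11 → best response Right.
P2 against (Down, F): payoffs 3, 7 → best response Right.
P2 against (Down, B): payoffs 4, 0 → best response Left.
P3 against (Up, Left): payoffs 6, 1 → best response F.
P3 against (Up, Right): payoffs 3, 12 → best response B.
P3 against (Middle, Left): payoffs 7, 3 → best response F.
P3 against (Middle, Right): payoffs 3, 7 → best response B.
P3 against (Down, Left): payoffs 0, 11 → best response B.
P3 against (Down, Right): payoffs 4, 5 → best response B.
Mutual best responses: (Middle, Right, B); (Down, Left, B).

(Middle, Right, B), (Down, Left, B)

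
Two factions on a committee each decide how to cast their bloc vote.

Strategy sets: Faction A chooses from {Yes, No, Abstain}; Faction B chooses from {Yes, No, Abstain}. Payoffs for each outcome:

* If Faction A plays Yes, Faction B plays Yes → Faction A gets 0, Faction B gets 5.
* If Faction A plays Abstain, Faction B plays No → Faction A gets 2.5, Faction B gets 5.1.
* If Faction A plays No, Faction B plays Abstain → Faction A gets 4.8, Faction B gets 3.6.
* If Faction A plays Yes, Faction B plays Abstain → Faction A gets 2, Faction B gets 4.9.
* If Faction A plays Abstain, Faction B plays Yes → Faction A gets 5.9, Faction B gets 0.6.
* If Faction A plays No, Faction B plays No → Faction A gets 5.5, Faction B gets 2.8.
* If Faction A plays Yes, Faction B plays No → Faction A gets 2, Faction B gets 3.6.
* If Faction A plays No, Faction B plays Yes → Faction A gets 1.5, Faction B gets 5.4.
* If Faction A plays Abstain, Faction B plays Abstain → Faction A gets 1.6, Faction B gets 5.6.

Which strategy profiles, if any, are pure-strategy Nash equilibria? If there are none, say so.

This game has no pure Nash equilibrium.

(Yes, Yes): Faction A can switch to No (0 → 1.5). Not NE.
(Yes, No): Faction A can switch to No (2 → 5.5). Not NE.
(Yes, Abstain): Faction A can switch to No (2 → 4.8). Not NE.
(No, Yes): Faction A can switch to Abstain (1.5 → 5.9). Not NE.
(No, No): Faction B can switch to Yes (2.8 → 5.4). Not NE.
(No, Abstain): Faction B can switch to Yes (3.6 → 5.4). Not NE.
(Abstain, Yes): Faction B can switch to No (0.6 → 5.1). Not NE.
(Abstain, No): Faction A can switch to No (2.5 → 5.5). Not NE.
(The remaining 1 profile has a profitable deviation by the same check.)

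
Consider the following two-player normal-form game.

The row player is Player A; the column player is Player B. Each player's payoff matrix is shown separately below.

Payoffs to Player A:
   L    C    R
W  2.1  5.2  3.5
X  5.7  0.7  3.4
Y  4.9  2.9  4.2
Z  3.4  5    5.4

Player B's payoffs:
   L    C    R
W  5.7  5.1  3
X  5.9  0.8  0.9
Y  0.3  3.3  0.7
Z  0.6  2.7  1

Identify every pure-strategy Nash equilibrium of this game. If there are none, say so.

The unique pure-strategy Nash equilibrium is (X, L).

Player A against L: payoffs 2.1, 5.7, 4.9, 3.4 → best response X.
Player A against C: payoffs 5.2, 0.7, 2.9, 5 → best response W.
Player A against R: payoffs 3.5, 3.4, 4.2, 5.4 → best response Z.
Player B against W: payoffs 5.7, 5.1, 3 → best response L.
Player B against X: payoffs 5.9, 0.8, 0.9 → best response L.
Player B against Y: payoffs 0.3, 3.3, 0.7 → best response C.
Player B against Z: payoffs 0.6, 2.7, 1 → best response C.
Mutual best responses: (X, L).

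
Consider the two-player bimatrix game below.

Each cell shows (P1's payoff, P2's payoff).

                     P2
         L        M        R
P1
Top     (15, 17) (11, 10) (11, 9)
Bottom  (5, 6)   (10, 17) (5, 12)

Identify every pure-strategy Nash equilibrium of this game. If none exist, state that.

For each strategy profile, look for a profitable unilateral deviation.
(Top, L): P1 gets 15, best alternative 5; P2 gets 17, best alternative 10. No profitable deviation — NE.
(Top, M): P2 can switch to L (10 → 17). Not NE.
(Top, R): P2 can switch to L (9 → 17). Not NE.
(Bottom, L): P1 can switch to Top (5 → 15). Not NE.
(Bottom, M): P1 can switch to Top (10 → 11). Not NE.
(Bottom, R): P1 can switch to Top (5 → 11). Not NE.

Pure NE: (Top, L)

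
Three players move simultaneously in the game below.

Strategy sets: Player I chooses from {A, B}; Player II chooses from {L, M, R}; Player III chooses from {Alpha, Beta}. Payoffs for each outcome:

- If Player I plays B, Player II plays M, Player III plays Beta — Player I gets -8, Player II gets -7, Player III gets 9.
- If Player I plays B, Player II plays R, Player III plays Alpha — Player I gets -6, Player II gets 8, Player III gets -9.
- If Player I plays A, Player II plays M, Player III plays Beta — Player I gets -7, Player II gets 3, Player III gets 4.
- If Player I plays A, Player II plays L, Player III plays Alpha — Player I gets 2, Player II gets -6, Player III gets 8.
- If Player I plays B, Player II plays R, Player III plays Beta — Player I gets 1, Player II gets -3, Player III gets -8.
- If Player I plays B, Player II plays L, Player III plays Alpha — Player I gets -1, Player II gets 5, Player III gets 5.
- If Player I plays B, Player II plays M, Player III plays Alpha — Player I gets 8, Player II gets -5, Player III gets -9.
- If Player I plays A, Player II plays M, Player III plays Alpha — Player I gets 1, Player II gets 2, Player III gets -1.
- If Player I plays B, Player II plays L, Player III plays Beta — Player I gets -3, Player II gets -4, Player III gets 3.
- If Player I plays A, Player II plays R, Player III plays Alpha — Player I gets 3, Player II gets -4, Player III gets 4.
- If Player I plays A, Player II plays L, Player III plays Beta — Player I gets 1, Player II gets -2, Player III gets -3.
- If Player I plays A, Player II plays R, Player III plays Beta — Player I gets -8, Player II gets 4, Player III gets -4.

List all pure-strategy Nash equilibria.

Pure NE: (B, R, Beta)

Player I against (L, Alpha): payoffs 2, -1 → best response A.
Player I against (L, Beta): payoffs 1, -3 → best response A.
Player I against (M, Alpha): payoffs 1, 8 → best response B.
Player I against (M, Beta): payoffs -7, -8 → best response A.
Player I against (R, Alpha): payoffs 3, -6 → best response A.
Player I against (R, Beta): payoffs -8, 1 → best response B.
Player II against (A, Alpha): payoffs -6, 2, -4 → best response M.
Player II against (A, Beta): payoffs -2, 3, 4 → best response R.
Player II against (B, Alpha): payoffs 5, -5, 8 → best response R.
Player II against (B, Beta): payoffs -4, -7, -3 → best response R.
Player III against (A, L): payoffs 8, -3 → best response Alpha.
Player III against (A, M): payoffs -1, 4 → best response Beta.
Player III against (A, R): payoffs 4, -4 → best response Alpha.
Player III against (B, L): payoffs 5, 3 → best response Alpha.
Player III against (B, M): payoffs -9, 9 → best response Beta.
Player III against (B, R): payoffs -9, -8 → best response Beta.
Mutual best responses: (B, R, Beta).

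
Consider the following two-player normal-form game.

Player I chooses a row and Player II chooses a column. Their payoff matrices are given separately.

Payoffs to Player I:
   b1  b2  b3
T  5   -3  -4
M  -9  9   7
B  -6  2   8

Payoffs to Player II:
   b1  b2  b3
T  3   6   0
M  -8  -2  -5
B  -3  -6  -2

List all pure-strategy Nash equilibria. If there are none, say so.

(T, b1): Player II can switch to b2 (3 → 6). Not NE.
(T, b2): Player I can switch to M (-3 → 9). Not NE.
(T, b3): Player I can switch to M (-4 → 7). Not NE.
(M, b1): Player I can switch to T (-9 → 5). Not NE.
(M, b2): Player I gets 9, best alternative 2; Player II gets -2, best alternative -5. No profitable deviation — NE.
(M, b3): Player I can switch to B (7 → 8). Not NE.
(B, b1): Player I can switch to T (-6 → 5). Not NE.
(B, b2): Player I can switch to M (2 → 9). Not NE.
(B, b3): Player I gets 8, best alternative 7; Player II gets -2, best alternative -3. No profitable deviation — NE.

(M, b2), (B, b3)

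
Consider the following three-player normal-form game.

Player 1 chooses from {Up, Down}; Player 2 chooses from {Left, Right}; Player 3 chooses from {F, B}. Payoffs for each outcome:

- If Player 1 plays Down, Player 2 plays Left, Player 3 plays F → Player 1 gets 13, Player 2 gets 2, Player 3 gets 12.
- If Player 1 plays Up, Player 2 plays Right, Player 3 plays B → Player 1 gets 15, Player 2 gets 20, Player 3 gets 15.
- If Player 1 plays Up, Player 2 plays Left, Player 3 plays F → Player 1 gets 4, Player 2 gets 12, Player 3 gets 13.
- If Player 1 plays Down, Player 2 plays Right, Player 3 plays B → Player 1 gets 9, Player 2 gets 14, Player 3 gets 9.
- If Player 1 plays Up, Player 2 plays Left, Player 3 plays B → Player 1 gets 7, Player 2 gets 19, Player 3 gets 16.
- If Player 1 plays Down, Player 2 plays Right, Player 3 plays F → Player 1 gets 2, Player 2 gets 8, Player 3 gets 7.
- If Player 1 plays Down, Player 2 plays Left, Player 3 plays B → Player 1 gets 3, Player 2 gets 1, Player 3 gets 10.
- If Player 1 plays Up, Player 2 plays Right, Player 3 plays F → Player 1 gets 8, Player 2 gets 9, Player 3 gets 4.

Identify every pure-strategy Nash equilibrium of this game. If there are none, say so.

Player 1 against (Left, F): payoffs 4, 13 → best response Down.
Player 1 against (Left, B): payoffs 7, 3 → best response Up.
Player 1 against (Right, F): payoffs 8, 2 → best response Up.
Player 1 against (Right, B): payoffs 15, 9 → best response Up.
Player 2 against (Up, F): payoffs 12, 9 → best response Left.
Player 2 against (Up, B): payoffs 19, 20 → best response Right.
Player 2 against (Down, F): payoffs 2, 8 → best response Right.
Player 2 against (Down, B): payoffs 1, 14 → best response Right.
Player 3 against (Up, Left): payoffs 13, 16 → best response B.
Player 3 against (Up, Right): payoffs 4, 15 → best response B.
Player 3 against (Down, Left): payoffs 12, 10 → best response F.
Player 3 against (Down, Right): payoffs 7, 9 → best response B.
Mutual best responses: (Up, Right, B).

The unique pure-strategy Nash equilibrium is (Up, Right, B).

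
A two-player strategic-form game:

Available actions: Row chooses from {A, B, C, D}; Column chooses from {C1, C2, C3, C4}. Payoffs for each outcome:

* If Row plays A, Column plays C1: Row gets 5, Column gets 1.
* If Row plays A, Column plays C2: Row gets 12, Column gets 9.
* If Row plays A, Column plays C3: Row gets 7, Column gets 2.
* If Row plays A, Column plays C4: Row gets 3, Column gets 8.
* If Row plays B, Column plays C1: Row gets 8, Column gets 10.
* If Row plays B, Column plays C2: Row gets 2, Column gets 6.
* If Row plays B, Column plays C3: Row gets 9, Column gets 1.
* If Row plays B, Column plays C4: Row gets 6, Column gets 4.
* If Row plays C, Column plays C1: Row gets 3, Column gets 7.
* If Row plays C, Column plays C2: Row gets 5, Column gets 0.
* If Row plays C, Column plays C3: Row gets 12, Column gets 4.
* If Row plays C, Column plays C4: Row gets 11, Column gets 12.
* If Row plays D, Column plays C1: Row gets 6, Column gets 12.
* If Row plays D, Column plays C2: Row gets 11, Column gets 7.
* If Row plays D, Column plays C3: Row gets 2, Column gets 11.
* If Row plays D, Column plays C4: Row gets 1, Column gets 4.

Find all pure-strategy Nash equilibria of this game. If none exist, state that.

For each player, find the best response to each opponent profile; mutual best responses are the pure NE.
Row against C1: payoffs 5, 8, 3, 6 → best response B.
Row against C2: payoffs 12, 2, 5, 11 → best response A.
Row against C3: payoffs 7, 9, 12, 2 → best response C.
Row against C4: payoffs 3, 6, 11, 1 → best response C.
Column against A: payoffs 1, 9, 2, 8 → best response C2.
Column against B: payoffs 10, 6, 1, 4 → best response C1.
Column against C: payoffs 7, 0, 4, 12 → best response C4.
Column against D: payoffs 12, 7, 11, 4 → best response C1.
Mutual best responses: (A, C2); (B, C1); (C, C4).

(A, C2); (B, C1); (C, C4)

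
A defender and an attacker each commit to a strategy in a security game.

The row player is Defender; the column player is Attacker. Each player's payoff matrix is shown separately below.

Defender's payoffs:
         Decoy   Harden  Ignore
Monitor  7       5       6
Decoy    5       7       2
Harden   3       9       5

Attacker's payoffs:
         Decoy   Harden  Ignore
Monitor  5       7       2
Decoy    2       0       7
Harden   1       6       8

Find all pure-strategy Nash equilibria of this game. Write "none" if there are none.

There is no pure-strategy Nash equilibrium.

(Monitor, Decoy): Attacker can switch to Harden (5 → 7). Not NE.
(Monitor, Harden): Defender can switch to Decoy (5 → 7). Not NE.
(Monitor, Ignore): Attacker can switch to Decoy (2 → 5). Not NE.
(Decoy, Decoy): Defender can switch to Monitor (5 → 7). Not NE.
(Decoy, Harden): Defender can switch to Harden (7 → 9). Not NE.
(Decoy, Ignore): Defender can switch to Monitor (2 → 6). Not NE.
(Harden, Decoy): Defender can switch to Monitor (3 → 7). Not NE.
(Harden, Harden): Attacker can switch to Ignore (6 → 8). Not NE.
(The remaining 1 profile has a profitable deviation by the same check.)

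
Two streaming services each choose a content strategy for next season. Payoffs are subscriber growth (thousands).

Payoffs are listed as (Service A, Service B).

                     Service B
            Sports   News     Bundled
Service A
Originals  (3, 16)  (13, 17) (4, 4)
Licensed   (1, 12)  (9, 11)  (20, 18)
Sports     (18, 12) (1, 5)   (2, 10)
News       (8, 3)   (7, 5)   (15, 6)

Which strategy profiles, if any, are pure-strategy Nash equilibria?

(Originals, News) and (Licensed, Bundled) and (Sports, Sports)

Mark each player's best response to every combination of opponents' strategies; a profile where every player is best-responding is a pure Nash equilibrium.
Service A against Sports: payoffs 3, 1, 18, 8 → best response Sports.
Service A against News: payoffs 13, 9, 1, 7 → best response Originals.
Service A against Bundled: payoffs 4, 20, 2, 15 → best response Licensed.
Service B against Originals: payoffs 16, 17, 4 → best response News.
Service B against Licensed: payoffs 12, 11, 18 → best response Bundled.
Service B against Sports: payoffs 12, 5, 10 → best response Sports.
Service B against News: payoffs 3, 5, 6 → best response Bundled.
Mutual best responses: (Originals, News); (Licensed, Bundled); (Sports, Sports).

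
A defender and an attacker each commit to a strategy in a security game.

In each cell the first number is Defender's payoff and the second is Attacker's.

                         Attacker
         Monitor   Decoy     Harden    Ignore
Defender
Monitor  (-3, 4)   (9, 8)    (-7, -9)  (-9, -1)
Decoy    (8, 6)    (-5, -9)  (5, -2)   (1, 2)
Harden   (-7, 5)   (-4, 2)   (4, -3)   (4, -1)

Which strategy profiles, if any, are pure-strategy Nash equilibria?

Defender against Monitor: payoffs -3, 8, -7 → best response Decoy.
Defender against Decoy: payoffs 9, -5, -4 → best response Monitor.
Defender against Harden: payoffs -7, 5, 4 → best response Decoy.
Defender against Ignore: payoffs -9, 1, 4 → best response Harden.
Attacker against Monitor: payoffs 4, 8, -9, -1 → best response Decoy.
Attacker against Decoy: payoffs 6, -9, -2, 2 → best response Monitor.
Attacker against Harden: payoffs 5, 2, -3, -1 → best response Monitor.
Mutual best responses: (Monitor, Decoy); (Decoy, Monitor).

The pure Nash equilibria are (Monitor, Decoy); (Decoy, Monitor).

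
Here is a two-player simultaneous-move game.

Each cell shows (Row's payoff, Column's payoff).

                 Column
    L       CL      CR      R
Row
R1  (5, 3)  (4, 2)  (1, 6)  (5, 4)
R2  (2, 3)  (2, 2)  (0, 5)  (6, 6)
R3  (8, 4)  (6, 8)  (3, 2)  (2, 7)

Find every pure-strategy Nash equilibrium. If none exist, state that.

Pure-strategy Nash equilibria: (R2, R), (R3, CL)

Mark each player's best response to every combination of opponents' strategies; a profile where every player is best-responding is a pure Nash equilibrium.
Row against L: payoffs 5, 2, 8 → best response R3.
Row against CL: payoffs 4, 2, 6 → best response R3.
Row against CR: payoffs 1, 0, 3 → best response R3.
Row against R: payoffs 5, 6, 2 → best response R2.
Column against R1: payoffs 3, 2, 6, 4 → best response CR.
Column against R2: payoffs 3, 2, 5, 6 → best response R.
Column against R3: payoffs 4, 8, 2, 7 → best response CL.
Mutual best responses: (R2, R); (R3, CL).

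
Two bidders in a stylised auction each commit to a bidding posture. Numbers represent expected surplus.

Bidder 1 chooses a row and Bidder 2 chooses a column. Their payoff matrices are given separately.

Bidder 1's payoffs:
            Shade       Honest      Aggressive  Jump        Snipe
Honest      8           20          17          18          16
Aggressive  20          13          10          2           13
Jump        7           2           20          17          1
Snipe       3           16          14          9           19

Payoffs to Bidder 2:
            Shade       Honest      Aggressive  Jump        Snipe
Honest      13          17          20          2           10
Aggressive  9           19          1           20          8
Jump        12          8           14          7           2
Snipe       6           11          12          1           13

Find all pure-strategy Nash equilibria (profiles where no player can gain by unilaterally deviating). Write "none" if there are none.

The pure Nash equilibria are (Jump, Aggressive) and (Snipe, Snipe).

(Honest, Shade): Bidder 1 can switch to Aggressive (8 → 20). Not NE.
(Honest, Honest): Bidder 2 can switch to Aggressive (17 → 20). Not NE.
(Honest, Aggressive): Bidder 1 can switch to Jump (17 → 20). Not NE.
(Honest, Jump): Bidder 2 can switch to Shade (2 → 13). Not NE.
(Honest, Snipe): Bidder 1 can switch to Snipe (16 → 19). Not NE.
(Aggressive, Shade): Bidder 2 can switch to Honest (9 → 19). Not NE.
(Aggressive, Honest): Bidder 1 can switch to Honest (13 → 20). Not NE.
(Aggressive, Aggressive): Bidder 1 can switch to Honest (10 → 17). Not NE.
(Jump, Aggressive): Bidder 1 gets 20, best alternative 17; Bidder 2 gets 14, best alternative 12. No profitable deviation — NE.
(Snipe, Snipe): Bidder 1 gets 19, best alternative 16; Bidder 2 gets 13, best alternative 12. No profitable deviation — NE.
(The remaining 10 profiles each have a profitable deviation by the same check.)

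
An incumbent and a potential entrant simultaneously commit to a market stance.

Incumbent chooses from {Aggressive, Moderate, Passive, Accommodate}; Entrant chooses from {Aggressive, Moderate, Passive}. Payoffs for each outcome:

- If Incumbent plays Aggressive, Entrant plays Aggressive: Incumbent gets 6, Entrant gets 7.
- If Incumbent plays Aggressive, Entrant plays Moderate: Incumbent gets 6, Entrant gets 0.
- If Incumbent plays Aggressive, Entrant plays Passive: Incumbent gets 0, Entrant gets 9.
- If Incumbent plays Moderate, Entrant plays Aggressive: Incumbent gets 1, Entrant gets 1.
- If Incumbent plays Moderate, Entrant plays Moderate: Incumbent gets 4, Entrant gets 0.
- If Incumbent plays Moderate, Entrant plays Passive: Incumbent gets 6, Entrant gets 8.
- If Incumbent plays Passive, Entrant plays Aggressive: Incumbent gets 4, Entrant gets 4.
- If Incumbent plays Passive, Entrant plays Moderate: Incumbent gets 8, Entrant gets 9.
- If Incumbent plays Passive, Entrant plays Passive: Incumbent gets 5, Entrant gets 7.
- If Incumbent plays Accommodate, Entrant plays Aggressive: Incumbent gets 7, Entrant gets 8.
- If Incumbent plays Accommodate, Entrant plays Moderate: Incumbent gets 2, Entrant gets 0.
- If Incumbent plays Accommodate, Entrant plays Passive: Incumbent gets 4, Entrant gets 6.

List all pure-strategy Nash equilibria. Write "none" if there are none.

Pure-strategy Nash equilibria: (Moderate, Passive); (Passive, Moderate); (Accommodate, Aggressive)

Incumbent against Aggressive: payoffs 6, 1, 4, 7 → best response Accommodate.
Incumbent against Moderate: payoffs 6, 4, 8, 2 → best response Passive.
Incumbent against Passive: payoffs 0, 6, 5, 4 → best response Moderate.
Entrant against Aggressive: payoffs 7, 0, 9 → best response Passive.
Entrant against Moderate: payoffs 1, 0, 8 → best response Passive.
Entrant against Passive: payoffs 4, 9, 7 → best response Moderate.
Entrant against Accommodate: payoffs 8, 0, 6 → best response Aggressive.
Mutual best responses: (Moderate, Passive); (Passive, Moderate); (Accommodate, Aggressive).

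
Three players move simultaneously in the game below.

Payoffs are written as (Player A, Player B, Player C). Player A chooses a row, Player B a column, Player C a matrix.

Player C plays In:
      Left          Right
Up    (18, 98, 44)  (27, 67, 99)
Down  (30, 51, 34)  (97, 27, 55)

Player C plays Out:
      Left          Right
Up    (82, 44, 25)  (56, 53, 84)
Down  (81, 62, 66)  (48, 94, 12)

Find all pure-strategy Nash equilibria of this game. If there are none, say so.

There is no pure-strategy Nash equilibrium.

Player A against (Left, In): payoffs 18, 30 → best response Down.
Player A against (Left, Out): payoffs 82, 81 → best response Up.
Player A against (Right, In): payoffs 27, 97 → best response Down.
Player A against (Right, Out): payoffs 56, 48 → best response Up.
Player B against (Up, In): payoffs 98, 67 → best response Left.
Player B against (Up, Out): payoffs 44, 53 → best response Right.
Player B against (Down, In): payoffs 51, 27 → best response Left.
Player B against (Down, Out): payoffs 62, 94 → best response Right.
Player C against (Up, Left): payoffs 44, 25 → best response In.
Player C against (Up, Right): payoffs 99, 84 → best response In.
Player C against (Down, Left): payoffs 34, 66 → best response Out.
Player C against (Down, Right): payoffs 55, 12 → best response In.
No profile is a mutual best response for all players.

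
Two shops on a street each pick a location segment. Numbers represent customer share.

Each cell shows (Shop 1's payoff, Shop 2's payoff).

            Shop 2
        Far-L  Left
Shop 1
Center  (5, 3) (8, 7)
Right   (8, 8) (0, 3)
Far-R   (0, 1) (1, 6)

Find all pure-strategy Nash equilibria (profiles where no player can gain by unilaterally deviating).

(Center, Far-L): Shop 1 can switch to Right (5 → 8). Not NE.
(Center, Left): Shop 1 gets 8, best alternative 1; Shop 2 gets 7, best alternative 3. No profitable deviation — NE.
(Right, Far-L): Shop 1 gets 8, best alternative 5; Shop 2 gets 8, best alternative 3. No profitable deviation — NE.
(Right, Left): Shop 1 can switch to Center (0 → 8). Not NE.
(Far-R, Far-L): Shop 1 can switch to Center (0 → 5). Not NE.
(Far-R, Left): Shop 1 can switch to Center (1 → 8). Not NE.

(Center, Left); (Right, Far-L)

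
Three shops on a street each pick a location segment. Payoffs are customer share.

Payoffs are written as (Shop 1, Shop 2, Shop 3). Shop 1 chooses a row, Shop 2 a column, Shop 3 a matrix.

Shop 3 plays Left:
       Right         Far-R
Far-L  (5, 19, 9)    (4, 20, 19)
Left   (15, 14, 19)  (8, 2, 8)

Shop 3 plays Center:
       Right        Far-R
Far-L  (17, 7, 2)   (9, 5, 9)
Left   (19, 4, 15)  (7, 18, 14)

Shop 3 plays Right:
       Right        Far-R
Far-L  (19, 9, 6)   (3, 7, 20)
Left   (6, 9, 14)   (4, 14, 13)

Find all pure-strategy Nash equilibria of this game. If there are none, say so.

(Left, Right, Left)

For each player, find the best response to each opponent profile; mutual best responses are the pure NE.
Shop 1 against (Right, Left): payoffs 5, 15 → best response Left.
Shop 1 against (Right, Center): payoffs 17, 19 → best response Left.
Shop 1 against (Right, Right): payoffs 19, 6 → best response Far-L.
Shop 1 against (Far-R, Left): payoffs 4, 8 → best response Left.
Shop 1 against (Far-R, Center): payoffs 9, 7 → best response Far-L.
Shop 1 against (Far-R, Right): payoffs 3, 4 → best response Left.
Shop 2 against (Far-L, Left): payoffs 19, 20 → best response Far-R.
Shop 2 against (Far-L, Center): payoffs 7, 5 → best response Right.
Shop 2 against (Far-L, Right): payoffs 9, 7 → best response Right.
Shop 2 against (Left, Left): payoffs 14, 2 → best response Right.
Shop 2 against (Left, Center): payoffs 4, 18 → best response Far-R.
Shop 2 against (Left, Right): payoffs 9, 14 → best response Far-R.
Shop 3 against (Far-L, Right): payoffs 9, 2, 6 → best response Left.
Shop 3 against (Far-L, Far-R): payoffs 19, 9, 20 → best response Right.
Shop 3 against (Left, Right): payoffs 19, 15, 14 → best response Left.
Shop 3 against (Left, Far-R): payoffs 8, 14, 13 → best response Center.
Mutual best responses: (Left, Right, Left).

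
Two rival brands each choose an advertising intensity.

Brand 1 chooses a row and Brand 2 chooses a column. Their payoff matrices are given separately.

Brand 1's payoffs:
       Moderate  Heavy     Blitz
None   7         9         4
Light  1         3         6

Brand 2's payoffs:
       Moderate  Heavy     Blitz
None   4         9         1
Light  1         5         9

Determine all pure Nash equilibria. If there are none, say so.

Mark each player's best response to every combination of opponents' strategies; a profile where every player is best-responding is a pure Nash equilibrium.
Brand 1 against Moderate: payoffs 7, 1 → best response None.
Brand 1 against Heavy: payoffs 9, 3 → best response None.
Brand 1 against Blitz: payoffs 4, 6 → best response Light.
Brand 2 against None: payoffs 4, 9, 1 → best response Heavy.
Brand 2 against Light: payoffs 1, 5, 9 → best response Blitz.
Mutual best responses: (None, Heavy); (Light, Blitz).

Pure-strategy Nash equilibria: (None, Heavy); (Light, Blitz)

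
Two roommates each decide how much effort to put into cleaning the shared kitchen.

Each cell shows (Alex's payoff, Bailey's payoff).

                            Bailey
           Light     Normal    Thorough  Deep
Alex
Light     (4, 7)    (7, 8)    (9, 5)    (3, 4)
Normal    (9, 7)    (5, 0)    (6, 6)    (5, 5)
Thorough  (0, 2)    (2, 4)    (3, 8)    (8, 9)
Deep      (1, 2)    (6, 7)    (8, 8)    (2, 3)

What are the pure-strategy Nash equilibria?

Alex against Light: payoffs 4, 9, 0, 1 → best response Normal.
Alex against Normal: payoffs 7, 5, 2, 6 → best response Light.
Alex against Thorough: payoffs 9, 6, 3, 8 → best response Light.
Alex against Deep: payoffs 3, 5, 8, 2 → best response Thorough.
Bailey against Light: payoffs 7, 8, 5, 4 → best response Normal.
Bailey against Normal: payoffs 7, 0, 6, 5 → best response Light.
Bailey against Thorough: payoffs 2, 4, 8, 9 → best response Deep.
Bailey against Deep: payoffs 2, 7, 8, 3 → best response Thorough.
Mutual best responses: (Light, Normal); (Normal, Light); (Thorough, Deep).

Pure-strategy Nash equilibria: (Light, Normal), (Normal, Light), (Thorough, Deep)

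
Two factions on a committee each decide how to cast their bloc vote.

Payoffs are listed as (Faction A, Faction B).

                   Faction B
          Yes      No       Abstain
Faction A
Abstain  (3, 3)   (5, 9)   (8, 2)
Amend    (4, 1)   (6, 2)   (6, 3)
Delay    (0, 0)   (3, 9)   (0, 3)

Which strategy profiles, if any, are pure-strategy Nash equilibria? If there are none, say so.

(Abstain, Yes): Faction A can switch to Amend (3 → 4). Not NE.
(Abstain, No): Faction A can switch to Amend (5 → 6). Not NE.
(Abstain, Abstain): Faction B can switch to Yes (2 → 3). Not NE.
(Amend, Yes): Faction B can switch to No (1 → 2). Not NE.
(Amend, No): Faction B can switch to Abstain (2 → 3). Not NE.
(Amend, Abstain): Faction A can switch to Abstain (6 → 8). Not NE.
(Delay, Yes): Faction A can switch to Abstain (0 → 3). Not NE.
(Delay, No): Faction A can switch to Abstain (3 → 5). Not NE.
(Delay, Abstain): Faction A can switch to Abstain (0 → 8). Not NE.

none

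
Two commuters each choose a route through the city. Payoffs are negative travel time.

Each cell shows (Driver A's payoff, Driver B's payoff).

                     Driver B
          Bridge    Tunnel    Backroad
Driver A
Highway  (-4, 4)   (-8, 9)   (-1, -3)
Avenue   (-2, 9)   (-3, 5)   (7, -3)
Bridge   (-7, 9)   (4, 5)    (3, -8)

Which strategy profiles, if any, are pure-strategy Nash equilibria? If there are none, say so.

Pure NE: (Avenue, Bridge)

Driver A against Bridge: payoffs -4, -2, -7 → best response Avenue.
Driver A against Tunnel: payoffs -8, -3, 4 → best response Bridge.
Driver A against Backroad: payoffs -1, 7, 3 → best response Avenue.
Driver B against Highway: payoffs 4, 9, -3 → best response Tunnel.
Driver B against Avenue: payoffs 9, 5, -3 → best response Bridge.
Driver B against Bridge: payoffs 9, 5, -8 → best response Bridge.
Mutual best responses: (Avenue, Bridge).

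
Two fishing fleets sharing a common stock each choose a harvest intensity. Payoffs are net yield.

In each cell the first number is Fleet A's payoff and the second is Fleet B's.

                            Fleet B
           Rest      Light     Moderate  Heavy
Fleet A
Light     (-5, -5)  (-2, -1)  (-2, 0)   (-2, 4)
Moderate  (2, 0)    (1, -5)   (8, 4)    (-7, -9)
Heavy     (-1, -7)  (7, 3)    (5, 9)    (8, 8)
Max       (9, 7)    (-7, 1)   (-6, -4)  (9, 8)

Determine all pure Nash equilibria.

The pure Nash equilibria are (Moderate, Moderate) and (Max, Heavy).

Fleet A against Rest: payoffs -5, 2, -1, 9 → best response Max.
Fleet A against Light: payoffs -2, 1, 7, -7 → best response Heavy.
Fleet A against Moderate: payoffs -2, 8, 5, -6 → best response Moderate.
Fleet A against Heavy: payoffs -2, -7, 8, 9 → best response Max.
Fleet B against Light: payoffs -5, -1, 0, 4 → best response Heavy.
Fleet B against Moderate: payoffs 0, -5, 4, -9 → best response Moderate.
Fleet B against Heavy: payoffs -7, 3, 9, 8 → best response Moderate.
Fleet B against Max: payoffs 7, 1, -4, 8 → best response Heavy.
Mutual best responses: (Moderate, Moderate); (Max, Heavy).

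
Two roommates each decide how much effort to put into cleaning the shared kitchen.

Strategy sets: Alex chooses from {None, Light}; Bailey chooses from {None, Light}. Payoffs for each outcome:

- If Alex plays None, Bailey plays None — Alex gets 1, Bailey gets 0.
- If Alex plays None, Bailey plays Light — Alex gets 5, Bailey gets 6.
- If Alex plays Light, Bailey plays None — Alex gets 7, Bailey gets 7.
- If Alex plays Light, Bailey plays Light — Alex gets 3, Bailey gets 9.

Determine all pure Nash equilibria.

Pure NE: (None, Light)

For each player, find the best response to each opponent profile; mutual best responses are the pure NE.
Alex against None: payoffs 1, 7 → best response Light.
Alex against Light: payoffs 5, 3 → best response None.
Bailey against None: payoffs 0, 6 → best response Light.
Bailey against Light: payoffs 7, 9 → best response Light.
Mutual best responses: (None, Light).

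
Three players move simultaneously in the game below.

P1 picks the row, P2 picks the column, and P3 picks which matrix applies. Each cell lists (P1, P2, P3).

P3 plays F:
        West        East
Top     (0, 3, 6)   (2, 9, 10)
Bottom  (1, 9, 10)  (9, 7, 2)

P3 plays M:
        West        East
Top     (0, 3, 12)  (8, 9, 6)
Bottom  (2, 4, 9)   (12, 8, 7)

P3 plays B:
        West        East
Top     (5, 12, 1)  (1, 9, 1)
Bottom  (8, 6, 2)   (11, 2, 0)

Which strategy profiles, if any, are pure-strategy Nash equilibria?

(Bottom, West, F) and (Bottom, East, M)

(Top, West, F): P1 can switch to Bottom (0 → 1). Not NE.
(Top, West, M): P1 can switch to Bottom (0 → 2). Not NE.
(Top, West, B): P1 can switch to Bottom (5 → 8). Not NE.
(Top, East, F): P1 can switch to Bottom (2 → 9). Not NE.
(Top, East, M): P1 can switch to Bottom (8 → 12). Not NE.
(Top, East, B): P1 can switch to Bottom (1 → 11). Not NE.
(Bottom, West, F): P1 gets 1, best alternative 0; P2 gets 9, best alternative 7; P3 gets 10, best alternative 9. No profitable deviation — NE.
(Bottom, West, M): P2 can switch to East (4 → 8). Not NE.
(Bottom, West, B): P3 can switch to F (2 → 10). Not NE.
(Bottom, East, M): P1 gets 12, best alternative 8; P2 gets 8, best alternative 4; P3 gets 7, best alternative 2. No profitable deviation — NE.
(The remaining 2 profiles each have a profitable deviation by the same check.)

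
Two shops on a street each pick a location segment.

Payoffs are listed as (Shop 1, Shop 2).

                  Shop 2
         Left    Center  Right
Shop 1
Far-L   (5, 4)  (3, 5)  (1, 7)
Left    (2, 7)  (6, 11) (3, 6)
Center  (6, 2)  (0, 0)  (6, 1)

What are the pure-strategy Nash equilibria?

For each strategy profile, look for a profitable unilateral deviation.
(Far-L, Left): Shop 1 can switch to Center (5 → 6). Not NE.
(Far-L, Center): Shop 1 can switch to Left (3 → 6). Not NE.
(Far-L, Right): Shop 1 can switch to Left (1 → 3). Not NE.
(Left, Left): Shop 1 can switch to Far-L (2 → 5). Not NE.
(Left, Center): Shop 1 gets 6, best alternative 3; Shop 2 gets 11, best alternative 7. No profitable deviation — NE.
(Left, Right): Shop 1 can switch to Center (3 → 6). Not NE.
(Center, Left): Shop 1 gets 6, best alternative 5; Shop 2 gets 2, best alternative 1. No profitable deviation — NE.
(Center, Center): Shop 1 can switch to Far-L (0 → 3). Not NE.
(Center, Right): Shop 2 can switch to Left (1 → 2). Not NE.

Pure-strategy Nash equilibria: (Left, Center), (Center, Left)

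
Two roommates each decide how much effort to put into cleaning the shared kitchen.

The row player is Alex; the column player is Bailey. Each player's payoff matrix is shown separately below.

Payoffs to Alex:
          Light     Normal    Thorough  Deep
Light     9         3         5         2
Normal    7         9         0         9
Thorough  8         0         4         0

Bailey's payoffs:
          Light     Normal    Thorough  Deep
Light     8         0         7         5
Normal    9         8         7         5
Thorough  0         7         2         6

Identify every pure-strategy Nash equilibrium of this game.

The unique pure-strategy Nash equilibrium is (Light, Light).

For each strategy profile, look for a profitable unilateral deviation.
(Light, Light): Alex gets 9, best alternative 8; Bailey gets 8, best alternative 7. No profitable deviation — NE.
(Light, Normal): Alex can switch to Normal (3 → 9). Not NE.
(Light, Thorough): Bailey can switch to Light (7 → 8). Not NE.
(Light, Deep): Alex can switch to Normal (2 → 9). Not NE.
(Normal, Light): Alex can switch to Light (7 → 9). Not NE.
(Normal, Normal): Bailey can switch to Light (8 → 9). Not NE.
(Normal, Thorough): Alex can switch to Light (0 → 5). Not NE.
(Normal, Deep): Bailey can switch to Light (5 → 9). Not NE.
(Thorough, Light): Alex can switch to Light (8 → 9). Not NE.
(Thorough, Normal): Alex can switch to Light (0 → 3). Not NE.
(Thorough, Thorough): Alex can switch to Light (4 → 5). Not NE.
(The remaining 1 profile has a profitable deviation by the same check.)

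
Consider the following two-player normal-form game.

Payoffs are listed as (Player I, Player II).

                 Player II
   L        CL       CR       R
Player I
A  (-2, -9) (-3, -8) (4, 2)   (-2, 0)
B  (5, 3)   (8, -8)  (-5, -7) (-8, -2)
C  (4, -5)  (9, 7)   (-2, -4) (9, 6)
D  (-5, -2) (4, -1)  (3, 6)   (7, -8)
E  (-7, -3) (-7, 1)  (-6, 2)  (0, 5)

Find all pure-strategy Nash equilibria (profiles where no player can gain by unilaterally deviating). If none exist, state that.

For each player, find the best response to each opponent profile; mutual best responses are the pure NE.
Player I against L: payoffs -2, 5, 4, -5, -7 → best response B.
Player I against CL: payoffs -3, 8, 9, 4, -7 → best response C.
Player I against CR: payoffs 4, -5, -2, 3, -6 → best response A.
Player I against R: payoffs -2, -8, 9, 7, 0 → best response C.
Player II against A: payoffs -9, -8, 2, 0 → best response CR.
Player II against B: payoffs 3, -8, -7, -2 → best response L.
Player II against C: payoffs -5, 7, -4, 6 → best response CL.
Player II against D: payoffs -2, -1, 6, -8 → best response CR.
Player II against E: payoffs -3, 1, 2, 5 → best response R.
Mutual best responses: (A, CR); (B, L); (C, CL).

(A, CR) and (B, L) and (C, CL)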